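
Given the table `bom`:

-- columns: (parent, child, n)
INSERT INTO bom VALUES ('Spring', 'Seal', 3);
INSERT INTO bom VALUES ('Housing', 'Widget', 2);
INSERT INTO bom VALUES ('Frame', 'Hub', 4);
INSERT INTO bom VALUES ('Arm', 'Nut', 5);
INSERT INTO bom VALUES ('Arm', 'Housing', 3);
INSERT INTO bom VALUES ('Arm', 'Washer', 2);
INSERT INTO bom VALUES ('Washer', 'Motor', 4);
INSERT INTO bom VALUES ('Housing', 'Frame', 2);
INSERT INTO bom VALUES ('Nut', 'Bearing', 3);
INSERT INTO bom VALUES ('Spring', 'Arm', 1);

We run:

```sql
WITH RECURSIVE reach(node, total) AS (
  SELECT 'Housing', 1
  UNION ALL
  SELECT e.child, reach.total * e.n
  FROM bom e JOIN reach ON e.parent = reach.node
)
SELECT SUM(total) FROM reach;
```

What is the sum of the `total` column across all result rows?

Base: (Housing, total=1).
Iteration 1: components of {Housing} -> Frame = 1*2 = 2, Widget = 1*2 = 2.
Iteration 2: components of {Frame,Widget} -> Hub = 2*4 = 8.
Iteration 3: no further components; recursion stops.
SUM(total) = 1 + 2 + 2 + 8 = 13.

13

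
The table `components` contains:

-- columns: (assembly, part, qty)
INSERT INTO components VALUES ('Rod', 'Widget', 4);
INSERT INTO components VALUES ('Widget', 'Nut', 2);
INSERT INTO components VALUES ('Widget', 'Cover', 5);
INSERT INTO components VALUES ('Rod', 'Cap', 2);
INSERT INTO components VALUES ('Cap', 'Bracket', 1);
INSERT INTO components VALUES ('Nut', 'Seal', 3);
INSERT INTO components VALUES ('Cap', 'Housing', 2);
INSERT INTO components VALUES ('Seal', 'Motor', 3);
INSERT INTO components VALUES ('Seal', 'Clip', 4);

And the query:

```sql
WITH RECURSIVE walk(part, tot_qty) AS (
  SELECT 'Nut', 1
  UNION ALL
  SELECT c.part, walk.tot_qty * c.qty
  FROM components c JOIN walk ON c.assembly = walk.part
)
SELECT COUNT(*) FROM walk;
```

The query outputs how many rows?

4

Base: (Nut, tot_qty=1).
Iteration 1: components of {Nut} -> Seal = 1*3 = 3.
Iteration 2: components of {Seal} -> Clip = 3*4 = 12, Motor = 3*3 = 9.
Iteration 3: no further components; recursion stops.
Total rows emitted: 4.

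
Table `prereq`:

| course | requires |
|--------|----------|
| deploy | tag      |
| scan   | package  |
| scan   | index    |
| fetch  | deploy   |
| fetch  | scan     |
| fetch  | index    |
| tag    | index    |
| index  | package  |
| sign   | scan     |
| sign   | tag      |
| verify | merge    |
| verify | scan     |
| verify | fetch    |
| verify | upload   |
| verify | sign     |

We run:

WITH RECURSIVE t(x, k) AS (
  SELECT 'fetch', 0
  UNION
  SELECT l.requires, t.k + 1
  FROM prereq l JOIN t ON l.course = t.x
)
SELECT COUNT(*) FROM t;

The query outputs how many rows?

10

Base: (fetch, k=0).
Iteration 1: edges from {fetch} -> (deploy, k=1), (index, k=1), (scan, k=1).
Iteration 2: edges from {deploy,index,scan} -> (index, k=2), (package, k=2), (tag, k=2). [UNION drops 1 duplicate row(s)]
Iteration 3: edges from {index,package,tag} -> (index, k=3), (package, k=3).
Iteration 4: edges from {index,package} -> (package, k=4).
Iteration 5: no outgoing edges from {package}; recursion stops.
Total rows emitted: 10.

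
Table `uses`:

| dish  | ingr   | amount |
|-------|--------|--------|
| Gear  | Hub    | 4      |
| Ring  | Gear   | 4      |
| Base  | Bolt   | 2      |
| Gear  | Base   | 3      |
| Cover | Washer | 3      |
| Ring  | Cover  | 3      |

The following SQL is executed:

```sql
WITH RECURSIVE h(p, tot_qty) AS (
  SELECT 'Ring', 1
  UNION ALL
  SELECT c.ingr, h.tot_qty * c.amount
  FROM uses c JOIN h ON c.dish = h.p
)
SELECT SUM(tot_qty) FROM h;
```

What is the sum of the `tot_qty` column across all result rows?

Base: (Ring, tot_qty=1).
Iteration 1: components of {Ring} -> Cover = 1*3 = 3, Gear = 1*4 = 4.
Iteration 2: components of {Cover,Gear} -> Base = 4*3 = 12, Hub = 4*4 = 16, Washer = 3*3 = 9.
Iteration 3: components of {Base,Hub,Washer} -> Bolt = 12*2 = 24.
Iteration 4: no further components; recursion stops.
SUM(tot_qty) = 1 + 4 + 3 + 12 + 16 + 9 + 24 = 69.

69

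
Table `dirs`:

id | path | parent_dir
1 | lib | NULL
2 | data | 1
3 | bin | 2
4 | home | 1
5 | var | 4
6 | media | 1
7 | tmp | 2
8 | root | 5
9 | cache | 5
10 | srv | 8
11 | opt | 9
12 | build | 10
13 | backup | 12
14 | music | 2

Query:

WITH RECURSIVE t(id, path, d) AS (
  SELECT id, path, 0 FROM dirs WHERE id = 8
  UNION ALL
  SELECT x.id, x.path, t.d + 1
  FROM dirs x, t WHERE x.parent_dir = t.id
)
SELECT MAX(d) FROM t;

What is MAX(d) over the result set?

Base: id=8 (root) at d 0.
Iteration 1: rows with parent_dir in {8} -> srv (id 10, d 1).
Iteration 2: rows with parent_dir in {10} -> build (id 12, d 2).
Iteration 3: rows with parent_dir in {12} -> backup (id 13, d 3).
Iteration 4: no rows with parent_dir in {13}; recursion stops.
d values: 0, 1, 2, 3; the maximum is 3.

3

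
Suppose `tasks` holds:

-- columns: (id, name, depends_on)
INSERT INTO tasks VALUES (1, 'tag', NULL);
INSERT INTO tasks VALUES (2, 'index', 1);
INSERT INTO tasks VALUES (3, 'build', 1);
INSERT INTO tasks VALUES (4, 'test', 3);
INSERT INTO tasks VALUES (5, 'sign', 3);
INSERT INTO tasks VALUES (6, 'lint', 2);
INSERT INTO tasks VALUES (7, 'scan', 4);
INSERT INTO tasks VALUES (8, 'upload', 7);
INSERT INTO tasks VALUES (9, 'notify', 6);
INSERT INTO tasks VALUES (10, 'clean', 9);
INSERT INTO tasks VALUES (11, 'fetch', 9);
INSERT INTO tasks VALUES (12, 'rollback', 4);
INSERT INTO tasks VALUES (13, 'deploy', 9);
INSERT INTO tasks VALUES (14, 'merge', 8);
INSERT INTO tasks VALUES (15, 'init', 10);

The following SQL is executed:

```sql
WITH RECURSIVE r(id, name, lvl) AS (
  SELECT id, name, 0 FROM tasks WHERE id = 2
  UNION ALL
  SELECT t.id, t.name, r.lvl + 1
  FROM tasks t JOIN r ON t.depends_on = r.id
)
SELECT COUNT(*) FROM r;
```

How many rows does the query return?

7

Base: id=2 (index) at lvl 0.
Iteration 1: rows with depends_on in {2} -> lint (id 6, lvl 1).
Iteration 2: rows with depends_on in {6} -> notify (id 9, lvl 2).
Iteration 3: rows with depends_on in {9} -> clean (id 10, lvl 3), fetch (id 11, lvl 3), deploy (id 13, lvl 3).
Iteration 4: rows with depends_on in {10,11,13} -> init (id 15, lvl 4).
Iteration 5: no rows with depends_on in {15}; recursion stops.
Total rows emitted: 7.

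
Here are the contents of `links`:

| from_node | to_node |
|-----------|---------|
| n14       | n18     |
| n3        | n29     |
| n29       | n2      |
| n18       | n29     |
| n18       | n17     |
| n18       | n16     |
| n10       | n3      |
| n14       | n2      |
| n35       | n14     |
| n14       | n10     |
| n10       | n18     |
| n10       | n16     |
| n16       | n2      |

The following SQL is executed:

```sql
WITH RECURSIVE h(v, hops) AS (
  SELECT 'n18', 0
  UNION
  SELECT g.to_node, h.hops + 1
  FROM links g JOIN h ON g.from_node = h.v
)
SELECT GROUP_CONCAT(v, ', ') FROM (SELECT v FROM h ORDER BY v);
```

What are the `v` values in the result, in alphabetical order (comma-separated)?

Base: (n18, hops=0).
Iteration 1: edges from {n18} -> (n16, hops=1), (n17, hops=1), (n29, hops=1).
Iteration 2: edges from {n16,n17,n29} -> (n2, hops=2). [UNION drops 1 duplicate row(s)]
Iteration 3: no outgoing edges from {n2}; recursion stops.

n16, n17, n18, n2, n29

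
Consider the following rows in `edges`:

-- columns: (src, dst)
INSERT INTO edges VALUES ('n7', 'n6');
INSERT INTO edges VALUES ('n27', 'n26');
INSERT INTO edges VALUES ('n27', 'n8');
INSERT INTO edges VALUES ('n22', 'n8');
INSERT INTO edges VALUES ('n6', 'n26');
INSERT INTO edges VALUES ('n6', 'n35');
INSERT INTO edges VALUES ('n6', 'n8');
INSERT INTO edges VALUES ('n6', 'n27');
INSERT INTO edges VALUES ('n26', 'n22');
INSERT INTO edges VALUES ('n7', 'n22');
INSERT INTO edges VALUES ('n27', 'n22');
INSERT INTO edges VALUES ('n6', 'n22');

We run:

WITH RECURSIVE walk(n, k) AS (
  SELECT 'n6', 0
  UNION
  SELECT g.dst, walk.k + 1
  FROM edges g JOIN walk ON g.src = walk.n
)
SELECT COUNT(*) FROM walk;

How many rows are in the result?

12

Base: (n6, k=0).
Iteration 1: edges from {n6} -> (n22, k=1), (n26, k=1), (n27, k=1), (n35, k=1), (n8, k=1).
Iteration 2: edges from {n22,n26,n27,n35,n8} -> (n22, k=2), (n26, k=2), (n8, k=2). [UNION drops 2 duplicate row(s)]
Iteration 3: edges from {n22,n26,n8} -> (n22, k=3), (n8, k=3).
Iteration 4: edges from {n22,n8} -> (n8, k=4).
Iteration 5: no outgoing edges from {n8}; recursion stops.
Total rows emitted: 12.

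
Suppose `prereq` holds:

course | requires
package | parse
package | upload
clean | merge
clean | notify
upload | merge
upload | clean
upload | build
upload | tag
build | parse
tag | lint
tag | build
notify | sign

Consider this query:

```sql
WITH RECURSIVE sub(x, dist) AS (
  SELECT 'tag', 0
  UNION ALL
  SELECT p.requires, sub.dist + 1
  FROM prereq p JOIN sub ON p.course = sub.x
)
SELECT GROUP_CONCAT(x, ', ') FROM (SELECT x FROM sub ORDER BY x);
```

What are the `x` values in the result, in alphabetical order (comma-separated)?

Base: (tag, dist=0).
Iteration 1: edges from {tag} -> (build, dist=1), (lint, dist=1).
Iteration 2: edges from {build,lint} -> (parse, dist=2).
Iteration 3: no outgoing edges from {parse}; recursion stops.

build, lint, parse, tag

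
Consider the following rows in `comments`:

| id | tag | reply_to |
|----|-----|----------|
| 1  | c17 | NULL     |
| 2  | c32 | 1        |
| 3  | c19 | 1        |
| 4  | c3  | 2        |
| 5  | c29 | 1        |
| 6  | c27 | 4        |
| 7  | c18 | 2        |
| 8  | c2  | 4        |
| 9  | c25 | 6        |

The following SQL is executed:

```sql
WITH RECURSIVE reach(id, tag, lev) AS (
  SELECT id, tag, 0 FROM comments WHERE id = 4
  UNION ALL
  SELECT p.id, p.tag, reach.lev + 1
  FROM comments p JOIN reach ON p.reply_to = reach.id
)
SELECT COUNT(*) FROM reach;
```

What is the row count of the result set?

4

Base: id=4 (c3) at lev 0.
Iteration 1: rows with reply_to in {4} -> c27 (id 6, lev 1), c2 (id 8, lev 1).
Iteration 2: rows with reply_to in {6,8} -> c25 (id 9, lev 2).
Iteration 3: no rows with reply_to in {9}; recursion stops.
Total rows emitted: 4.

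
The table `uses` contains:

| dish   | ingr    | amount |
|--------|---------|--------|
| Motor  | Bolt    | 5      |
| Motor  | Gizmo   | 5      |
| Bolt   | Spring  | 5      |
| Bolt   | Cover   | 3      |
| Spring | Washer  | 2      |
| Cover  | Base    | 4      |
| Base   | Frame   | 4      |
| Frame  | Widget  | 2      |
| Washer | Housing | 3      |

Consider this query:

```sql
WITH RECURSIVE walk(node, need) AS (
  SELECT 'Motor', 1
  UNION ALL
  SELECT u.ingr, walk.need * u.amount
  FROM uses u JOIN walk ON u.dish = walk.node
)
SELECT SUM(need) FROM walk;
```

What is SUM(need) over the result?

Base: (Motor, need=1).
Iteration 1: components of {Motor} -> Bolt = 1*5 = 5, Gizmo = 1*5 = 5.
Iteration 2: components of {Bolt,Gizmo} -> Cover = 5*3 = 15, Spring = 5*5 = 25.
Iteration 3: components of {Cover,Spring} -> Base = 15*4 = 60, Washer = 25*2 = 50.
Iteration 4: components of {Base,Washer} -> Frame = 60*4 = 240, Housing = 50*3 = 150.
Iteration 5: components of {Frame,Housing} -> Widget = 240*2 = 480.
Iteration 6: no further components; recursion stops.
SUM(need) = 1 + 5 + 5 + 25 + 15 + 50 + 60 + 150 + 240 + 480 = 1031.

1031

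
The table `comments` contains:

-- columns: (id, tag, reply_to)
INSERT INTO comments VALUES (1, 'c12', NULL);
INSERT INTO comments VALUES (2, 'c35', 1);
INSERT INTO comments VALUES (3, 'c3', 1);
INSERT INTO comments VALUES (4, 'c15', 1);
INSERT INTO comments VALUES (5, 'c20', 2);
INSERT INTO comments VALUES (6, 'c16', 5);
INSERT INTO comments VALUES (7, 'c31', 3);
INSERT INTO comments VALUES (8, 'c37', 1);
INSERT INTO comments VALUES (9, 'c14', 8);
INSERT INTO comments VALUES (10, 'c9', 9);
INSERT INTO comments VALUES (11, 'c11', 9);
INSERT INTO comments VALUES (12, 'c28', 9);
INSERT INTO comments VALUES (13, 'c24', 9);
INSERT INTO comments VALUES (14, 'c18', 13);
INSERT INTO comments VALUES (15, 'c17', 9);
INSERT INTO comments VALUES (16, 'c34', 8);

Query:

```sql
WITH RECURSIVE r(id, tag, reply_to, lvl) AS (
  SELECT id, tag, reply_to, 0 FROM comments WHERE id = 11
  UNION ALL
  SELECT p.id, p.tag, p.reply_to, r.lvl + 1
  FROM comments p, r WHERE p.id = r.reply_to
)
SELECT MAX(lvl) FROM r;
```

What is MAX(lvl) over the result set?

Base: id=11 (c11), reply_to=9, lvl 0.
Iteration 1: join on id=9 -> c14 (id 9, reply_to=8, lvl 1).
Iteration 2: join on id=8 -> c37 (id 8, reply_to=1, lvl 2).
Iteration 3: join on id=1 -> c12 (id 1, reply_to=NULL, lvl 3).
Iteration 4: reply_to is NULL; no match; recursion stops.
lvl values: 0, 1, 2, 3; the maximum is 3.

3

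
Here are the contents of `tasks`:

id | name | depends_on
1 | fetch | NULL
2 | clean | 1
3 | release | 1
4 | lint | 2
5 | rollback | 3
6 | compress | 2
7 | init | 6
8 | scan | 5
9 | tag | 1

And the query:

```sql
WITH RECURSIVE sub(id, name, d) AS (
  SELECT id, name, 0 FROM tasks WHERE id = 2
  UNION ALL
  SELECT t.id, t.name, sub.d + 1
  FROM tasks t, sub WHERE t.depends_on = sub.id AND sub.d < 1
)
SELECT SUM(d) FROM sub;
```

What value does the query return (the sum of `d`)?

Base: id=2 (clean) at d 0.
Iteration 1: rows with depends_on in {2} -> lint (id 4, d 1), compress (id 6, d 1).
Iteration 2: d < 1 fails for all current rows; recursion stops.
SUM(d) = 0 + 1 + 1 = 2.

2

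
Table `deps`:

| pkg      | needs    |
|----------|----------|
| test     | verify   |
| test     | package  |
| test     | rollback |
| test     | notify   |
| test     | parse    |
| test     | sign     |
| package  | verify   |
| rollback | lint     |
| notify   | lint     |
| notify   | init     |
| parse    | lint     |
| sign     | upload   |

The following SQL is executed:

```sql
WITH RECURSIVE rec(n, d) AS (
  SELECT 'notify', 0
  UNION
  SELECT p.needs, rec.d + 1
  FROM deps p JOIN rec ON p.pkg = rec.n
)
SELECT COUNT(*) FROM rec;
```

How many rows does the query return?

Base: (notify, d=0).
Iteration 1: edges from {notify} -> (init, d=1), (lint, d=1).
Iteration 2: no outgoing edges from {init,lint}; recursion stops.
Total rows emitted: 3.

3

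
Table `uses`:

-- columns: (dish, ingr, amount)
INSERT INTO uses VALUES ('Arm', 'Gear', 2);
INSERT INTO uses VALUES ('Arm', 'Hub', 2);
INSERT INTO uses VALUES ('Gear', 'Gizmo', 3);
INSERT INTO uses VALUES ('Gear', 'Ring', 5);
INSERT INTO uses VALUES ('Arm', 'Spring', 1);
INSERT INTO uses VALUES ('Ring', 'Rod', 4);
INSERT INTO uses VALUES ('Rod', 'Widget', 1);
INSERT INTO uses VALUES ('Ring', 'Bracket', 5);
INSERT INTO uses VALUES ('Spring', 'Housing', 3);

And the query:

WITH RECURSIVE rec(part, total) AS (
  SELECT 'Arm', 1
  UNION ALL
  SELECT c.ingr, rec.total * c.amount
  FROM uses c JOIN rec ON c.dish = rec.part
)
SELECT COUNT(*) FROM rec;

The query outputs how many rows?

Base: (Arm, total=1).
Iteration 1: components of {Arm} -> Gear = 1*2 = 2, Hub = 1*2 = 2, Spring = 1*1 = 1.
Iteration 2: components of {Gear,Hub,Spring} -> Gizmo = 2*3 = 6, Housing = 1*3 = 3, Ring = 2*5 = 10.
Iteration 3: components of {Gizmo,Housing,Ring} -> Bracket = 10*5 = 50, Rod = 10*4 = 40.
Iteration 4: components of {Bracket,Rod} -> Widget = 40*1 = 40.
Iteration 5: no further components; recursion stops.
Total rows emitted: 10.

10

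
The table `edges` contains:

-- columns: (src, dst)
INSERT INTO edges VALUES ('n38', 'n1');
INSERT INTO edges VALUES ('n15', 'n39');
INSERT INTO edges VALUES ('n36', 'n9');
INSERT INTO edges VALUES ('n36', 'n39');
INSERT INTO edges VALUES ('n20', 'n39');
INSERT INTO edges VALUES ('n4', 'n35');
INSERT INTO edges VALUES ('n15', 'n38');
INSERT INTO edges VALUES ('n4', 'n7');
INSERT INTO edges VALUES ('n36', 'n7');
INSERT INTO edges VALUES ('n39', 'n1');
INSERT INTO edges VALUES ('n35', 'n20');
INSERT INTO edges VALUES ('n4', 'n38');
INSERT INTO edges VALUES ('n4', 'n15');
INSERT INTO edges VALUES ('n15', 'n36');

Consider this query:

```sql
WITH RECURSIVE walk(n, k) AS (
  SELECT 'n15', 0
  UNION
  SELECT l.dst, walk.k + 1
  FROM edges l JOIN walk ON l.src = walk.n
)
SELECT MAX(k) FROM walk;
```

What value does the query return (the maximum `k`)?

3

Base: (n15, k=0).
Iteration 1: edges from {n15} -> (n36, k=1), (n38, k=1), (n39, k=1).
Iteration 2: edges from {n36,n38,n39} -> (n1, k=2), (n39, k=2), (n7, k=2), (n9, k=2). [UNION drops 1 duplicate row(s)]
Iteration 3: edges from {n1,n39,n7,n9} -> (n1, k=3).
Iteration 4: no outgoing edges from {n1}; recursion stops.
k values: 0, 1, 1, 1, 2, 2, 2, 2, 3; the maximum is 3.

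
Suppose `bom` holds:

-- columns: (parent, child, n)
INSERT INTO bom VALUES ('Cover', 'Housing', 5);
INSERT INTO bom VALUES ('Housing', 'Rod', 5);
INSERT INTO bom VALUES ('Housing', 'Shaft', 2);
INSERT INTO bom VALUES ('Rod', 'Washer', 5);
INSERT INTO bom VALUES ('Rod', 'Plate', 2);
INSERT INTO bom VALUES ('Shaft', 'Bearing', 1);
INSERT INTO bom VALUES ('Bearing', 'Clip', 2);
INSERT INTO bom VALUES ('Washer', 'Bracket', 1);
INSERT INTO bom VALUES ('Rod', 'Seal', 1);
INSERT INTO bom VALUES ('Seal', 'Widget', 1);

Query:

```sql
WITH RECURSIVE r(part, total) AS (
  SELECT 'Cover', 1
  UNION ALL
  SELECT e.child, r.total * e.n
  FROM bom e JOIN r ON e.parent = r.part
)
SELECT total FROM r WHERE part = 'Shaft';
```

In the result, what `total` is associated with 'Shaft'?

Base: (Cover, total=1).
Iteration 1: components of {Cover} -> Housing = 1*5 = 5.
Iteration 2: components of {Housing} -> Rod = 5*5 = 25, Shaft = 5*2 = 10.
Iteration 3: components of {Rod,Shaft} -> Bearing = 10*1 = 10, Plate = 25*2 = 50, Seal = 25*1 = 25, Washer = 25*5 = 125.
Iteration 4: components of {Bearing,Plate,Seal,Washer} -> Bracket = 125*1 = 125, Clip = 10*2 = 20, Widget = 25*1 = 25.
Iteration 5: no further components; recursion stops.

10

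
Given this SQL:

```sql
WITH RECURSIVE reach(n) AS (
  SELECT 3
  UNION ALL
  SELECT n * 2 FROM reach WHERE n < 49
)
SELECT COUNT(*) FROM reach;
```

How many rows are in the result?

Base: n=3.
Iteration 1: 3 < 49 holds -> n = 3 * 2 = 6.
Iteration 2: 6 < 49 holds -> n = 6 * 2 = 12.
Iteration 3: 12 < 49 holds -> n = 12 * 2 = 24.
Iteration 4: 24 < 49 holds -> n = 24 * 2 = 48.
Iteration 5: 48 < 49 holds -> n = 48 * 2 = 96.
Iteration 6: 96 < 49 fails; recursion stops.
Total rows emitted: 6.

6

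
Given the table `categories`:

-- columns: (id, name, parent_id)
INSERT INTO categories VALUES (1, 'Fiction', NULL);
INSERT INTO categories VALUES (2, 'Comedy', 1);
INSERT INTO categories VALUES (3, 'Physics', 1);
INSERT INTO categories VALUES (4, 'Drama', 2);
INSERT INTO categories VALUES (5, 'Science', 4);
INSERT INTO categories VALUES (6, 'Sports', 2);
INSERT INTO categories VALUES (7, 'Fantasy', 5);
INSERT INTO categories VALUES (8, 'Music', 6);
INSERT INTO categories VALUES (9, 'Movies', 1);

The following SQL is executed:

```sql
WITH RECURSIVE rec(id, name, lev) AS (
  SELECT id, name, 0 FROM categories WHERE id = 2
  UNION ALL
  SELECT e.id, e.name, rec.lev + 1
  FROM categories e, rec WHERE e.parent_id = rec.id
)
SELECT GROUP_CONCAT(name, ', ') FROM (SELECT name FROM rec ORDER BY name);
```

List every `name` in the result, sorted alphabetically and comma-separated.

Base: id=2 (Comedy) at lev 0.
Iteration 1: rows with parent_id in {2} -> Drama (id 4, lev 1), Sports (id 6, lev 1).
Iteration 2: rows with parent_id in {4,6} -> Science (id 5, lev 2), Music (id 8, lev 2).
Iteration 3: rows with parent_id in {5,8} -> Fantasy (id 7, lev 3).
Iteration 4: no rows with parent_id in {7}; recursion stops.

Comedy, Drama, Fantasy, Music, Science, Sports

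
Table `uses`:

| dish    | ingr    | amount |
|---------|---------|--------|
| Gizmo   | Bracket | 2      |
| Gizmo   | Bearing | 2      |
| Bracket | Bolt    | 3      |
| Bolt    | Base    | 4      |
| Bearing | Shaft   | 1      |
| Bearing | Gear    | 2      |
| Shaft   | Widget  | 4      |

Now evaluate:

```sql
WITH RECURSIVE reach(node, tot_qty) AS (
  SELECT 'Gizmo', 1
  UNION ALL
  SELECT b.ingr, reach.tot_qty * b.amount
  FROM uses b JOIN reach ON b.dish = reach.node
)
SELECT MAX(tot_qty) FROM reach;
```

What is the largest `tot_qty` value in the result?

24

Base: (Gizmo, tot_qty=1).
Iteration 1: components of {Gizmo} -> Bearing = 1*2 = 2, Bracket = 1*2 = 2.
Iteration 2: components of {Bearing,Bracket} -> Bolt = 2*3 = 6, Gear = 2*2 = 4, Shaft = 2*1 = 2.
Iteration 3: components of {Bolt,Gear,Shaft} -> Base = 6*4 = 24, Widget = 2*4 = 8.
Iteration 4: no further components; recursion stops.
tot_qty values: 1, 2, 2, 6, 2, 4, 24, 8; the maximum is 24.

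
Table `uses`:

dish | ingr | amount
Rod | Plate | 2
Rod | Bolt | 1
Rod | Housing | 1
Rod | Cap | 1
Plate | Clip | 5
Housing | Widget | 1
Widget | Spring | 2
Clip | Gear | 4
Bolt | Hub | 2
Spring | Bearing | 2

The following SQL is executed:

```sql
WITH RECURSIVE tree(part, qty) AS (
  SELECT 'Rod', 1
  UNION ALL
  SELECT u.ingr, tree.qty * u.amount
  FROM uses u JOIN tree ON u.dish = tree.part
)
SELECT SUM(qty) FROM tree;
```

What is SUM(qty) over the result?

65

Base: (Rod, qty=1).
Iteration 1: components of {Rod} -> Bolt = 1*1 = 1, Cap = 1*1 = 1, Housing = 1*1 = 1, Plate = 1*2 = 2.
Iteration 2: components of {Bolt,Cap,Housing,Plate} -> Clip = 2*5 = 10, Hub = 1*2 = 2, Widget = 1*1 = 1.
Iteration 3: components of {Clip,Hub,Widget} -> Gear = 10*4 = 40, Spring = 1*2 = 2.
Iteration 4: components of {Gear,Spring} -> Bearing = 2*2 = 4.
Iteration 5: no further components; recursion stops.
SUM(qty) = 1 + 2 + 1 + 1 + 1 + 10 + 2 + 1 + 40 + 2 + 4 = 65.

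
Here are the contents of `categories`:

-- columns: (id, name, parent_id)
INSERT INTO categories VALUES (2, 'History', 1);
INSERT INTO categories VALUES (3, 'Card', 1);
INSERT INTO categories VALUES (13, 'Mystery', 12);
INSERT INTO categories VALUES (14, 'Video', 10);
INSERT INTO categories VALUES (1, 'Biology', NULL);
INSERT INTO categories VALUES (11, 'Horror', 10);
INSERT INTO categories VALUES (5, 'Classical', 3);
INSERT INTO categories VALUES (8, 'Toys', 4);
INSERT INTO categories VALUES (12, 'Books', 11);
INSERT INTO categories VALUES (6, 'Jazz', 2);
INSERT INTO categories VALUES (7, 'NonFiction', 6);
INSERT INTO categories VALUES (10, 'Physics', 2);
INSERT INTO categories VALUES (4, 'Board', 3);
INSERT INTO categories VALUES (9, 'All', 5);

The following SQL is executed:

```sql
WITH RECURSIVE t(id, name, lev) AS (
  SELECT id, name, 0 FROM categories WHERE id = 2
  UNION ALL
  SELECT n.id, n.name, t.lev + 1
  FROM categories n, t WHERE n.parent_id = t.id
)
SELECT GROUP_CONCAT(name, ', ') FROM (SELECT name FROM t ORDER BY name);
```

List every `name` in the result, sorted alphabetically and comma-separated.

Base: id=2 (History) at lev 0.
Iteration 1: rows with parent_id in {2} -> Jazz (id 6, lev 1), Physics (id 10, lev 1).
Iteration 2: rows with parent_id in {6,10} -> NonFiction (id 7, lev 2), Horror (id 11, lev 2), Video (id 14, lev 2).
Iteration 3: rows with parent_id in {7,11,14} -> Books (id 12, lev 3).
Iteration 4: rows with parent_id in {12} -> Mystery (id 13, lev 4).
Iteration 5: no rows with parent_id in {13}; recursion stops.

Books, History, Horror, Jazz, Mystery, NonFiction, Physics, Video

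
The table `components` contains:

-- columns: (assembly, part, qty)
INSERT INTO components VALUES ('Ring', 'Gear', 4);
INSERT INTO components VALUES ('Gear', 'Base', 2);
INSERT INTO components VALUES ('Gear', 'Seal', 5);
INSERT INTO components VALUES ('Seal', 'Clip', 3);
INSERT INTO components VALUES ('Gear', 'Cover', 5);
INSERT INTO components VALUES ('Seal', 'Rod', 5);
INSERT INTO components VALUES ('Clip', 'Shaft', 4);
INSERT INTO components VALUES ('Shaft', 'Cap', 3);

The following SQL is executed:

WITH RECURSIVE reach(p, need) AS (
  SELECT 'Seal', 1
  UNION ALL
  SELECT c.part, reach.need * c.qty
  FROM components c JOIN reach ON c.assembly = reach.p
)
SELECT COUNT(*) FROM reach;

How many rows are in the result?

Base: (Seal, need=1).
Iteration 1: components of {Seal} -> Clip = 1*3 = 3, Rod = 1*5 = 5.
Iteration 2: components of {Clip,Rod} -> Shaft = 3*4 = 12.
Iteration 3: components of {Shaft} -> Cap = 12*3 = 36.
Iteration 4: no further components; recursion stops.
Total rows emitted: 5.

5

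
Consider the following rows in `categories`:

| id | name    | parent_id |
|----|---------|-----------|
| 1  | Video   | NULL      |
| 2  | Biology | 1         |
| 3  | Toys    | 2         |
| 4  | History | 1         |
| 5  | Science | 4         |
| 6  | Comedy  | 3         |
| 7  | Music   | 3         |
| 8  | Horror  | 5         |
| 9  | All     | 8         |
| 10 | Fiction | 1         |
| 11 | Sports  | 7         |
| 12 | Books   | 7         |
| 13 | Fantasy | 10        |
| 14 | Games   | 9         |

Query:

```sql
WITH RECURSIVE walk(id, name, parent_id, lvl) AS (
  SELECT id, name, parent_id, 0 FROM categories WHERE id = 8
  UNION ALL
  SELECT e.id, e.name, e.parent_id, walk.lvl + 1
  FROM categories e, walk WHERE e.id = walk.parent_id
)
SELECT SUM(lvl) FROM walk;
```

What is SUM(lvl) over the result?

6

Base: id=8 (Horror), parent_id=5, lvl 0.
Iteration 1: join on id=5 -> Science (id 5, parent_id=4, lvl 1).
Iteration 2: join on id=4 -> History (id 4, parent_id=1, lvl 2).
Iteration 3: join on id=1 -> Video (id 1, parent_id=NULL, lvl 3).
Iteration 4: parent_id is NULL; no match; recursion stops.
SUM(lvl) = 0 + 1 + 2 + 3 = 6.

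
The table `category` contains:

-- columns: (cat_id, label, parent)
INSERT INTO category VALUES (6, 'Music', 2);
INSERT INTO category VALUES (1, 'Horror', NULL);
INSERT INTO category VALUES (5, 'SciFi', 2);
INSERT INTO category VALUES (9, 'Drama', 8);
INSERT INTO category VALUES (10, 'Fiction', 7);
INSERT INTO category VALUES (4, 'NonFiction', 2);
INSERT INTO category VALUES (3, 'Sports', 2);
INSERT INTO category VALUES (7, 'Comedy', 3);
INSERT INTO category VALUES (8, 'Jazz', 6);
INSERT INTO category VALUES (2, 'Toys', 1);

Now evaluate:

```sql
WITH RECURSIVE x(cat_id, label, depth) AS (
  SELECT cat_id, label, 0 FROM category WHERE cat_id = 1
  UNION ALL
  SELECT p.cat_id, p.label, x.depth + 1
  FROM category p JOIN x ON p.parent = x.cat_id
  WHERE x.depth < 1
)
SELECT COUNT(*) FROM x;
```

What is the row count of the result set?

Base: cat_id=1 (Horror) at depth 0.
Iteration 1: rows with parent in {1} -> Toys (id 2, depth 1).
Iteration 2: depth < 1 fails for all current rows; recursion stops.
Total rows emitted: 2.

2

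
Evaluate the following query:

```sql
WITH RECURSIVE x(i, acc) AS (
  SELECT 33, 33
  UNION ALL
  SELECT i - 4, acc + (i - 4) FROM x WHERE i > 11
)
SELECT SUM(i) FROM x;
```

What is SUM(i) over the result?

147

Base: i=33, acc=33.
Iteration 1: 33 > 11 holds -> i = 33 - 4 = 29, acc = 33 + 29 = 62.
Iteration 2: 29 > 11 holds -> i = 29 - 4 = 25, acc = 62 + 25 = 87.
Iteration 3: 25 > 11 holds -> i = 25 - 4 = 21, acc = 87 + 21 = 108.
Iteration 4: 21 > 11 holds -> i = 21 - 4 = 17, acc = 108 + 17 = 125.
Iteration 5: 17 > 11 holds -> i = 17 - 4 = 13, acc = 125 + 13 = 138.
Iteration 6: 13 > 11 holds -> i = 13 - 4 = 9, acc = 138 + 9 = 147.
Iteration 7: 9 > 11 fails; recursion stops.
SUM(i) = 33 + 29 + 25 + 21 + 17 + 13 + 9 = 147.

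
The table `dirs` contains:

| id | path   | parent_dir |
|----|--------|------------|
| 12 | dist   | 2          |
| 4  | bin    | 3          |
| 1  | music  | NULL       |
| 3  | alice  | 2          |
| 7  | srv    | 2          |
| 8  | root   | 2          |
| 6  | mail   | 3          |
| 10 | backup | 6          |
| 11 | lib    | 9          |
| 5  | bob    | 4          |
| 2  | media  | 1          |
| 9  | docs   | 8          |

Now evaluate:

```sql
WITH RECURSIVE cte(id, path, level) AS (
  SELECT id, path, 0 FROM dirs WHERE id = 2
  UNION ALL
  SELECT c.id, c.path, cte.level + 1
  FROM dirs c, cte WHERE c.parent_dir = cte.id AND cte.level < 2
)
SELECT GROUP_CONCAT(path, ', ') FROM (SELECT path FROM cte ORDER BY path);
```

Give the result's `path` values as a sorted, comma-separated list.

alice, bin, dist, docs, mail, media, root, srv

Base: id=2 (media) at level 0.
Iteration 1: rows with parent_dir in {2} -> alice (id 3, level 1), srv (id 7, level 1), root (id 8, level 1), dist (id 12, level 1).
Iteration 2: rows with parent_dir in {3,7,8,12} -> bin (id 4, level 2), mail (id 6, level 2), docs (id 9, level 2).
Iteration 3: level < 2 fails for all current rows; recursion stops.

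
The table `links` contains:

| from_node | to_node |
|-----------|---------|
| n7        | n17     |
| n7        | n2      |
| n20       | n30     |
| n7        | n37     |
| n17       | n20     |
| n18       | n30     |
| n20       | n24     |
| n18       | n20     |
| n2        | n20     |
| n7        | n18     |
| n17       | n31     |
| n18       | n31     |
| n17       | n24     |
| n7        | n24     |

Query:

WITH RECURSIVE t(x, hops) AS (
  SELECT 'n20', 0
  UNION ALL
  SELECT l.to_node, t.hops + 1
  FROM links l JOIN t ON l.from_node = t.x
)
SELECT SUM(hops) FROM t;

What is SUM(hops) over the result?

Base: (n20, hops=0).
Iteration 1: edges from {n20} -> (n24, hops=1), (n30, hops=1).
Iteration 2: no outgoing edges from {n24,n30}; recursion stops.
SUM(hops) = 0 + 1 + 1 = 2.

2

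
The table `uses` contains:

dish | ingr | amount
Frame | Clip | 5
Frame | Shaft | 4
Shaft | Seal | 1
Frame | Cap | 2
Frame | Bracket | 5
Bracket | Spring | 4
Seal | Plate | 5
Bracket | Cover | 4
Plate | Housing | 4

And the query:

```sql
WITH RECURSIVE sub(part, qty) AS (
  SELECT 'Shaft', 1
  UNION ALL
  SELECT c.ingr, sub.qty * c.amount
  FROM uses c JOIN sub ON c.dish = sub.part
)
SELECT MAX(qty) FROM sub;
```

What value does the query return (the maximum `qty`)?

Base: (Shaft, qty=1).
Iteration 1: components of {Shaft} -> Seal = 1*1 = 1.
Iteration 2: components of {Seal} -> Plate = 1*5 = 5.
Iteration 3: components of {Plate} -> Housing = 5*4 = 20.
Iteration 4: no further components; recursion stops.
qty values: 1, 1, 5, 20; the maximum is 20.

20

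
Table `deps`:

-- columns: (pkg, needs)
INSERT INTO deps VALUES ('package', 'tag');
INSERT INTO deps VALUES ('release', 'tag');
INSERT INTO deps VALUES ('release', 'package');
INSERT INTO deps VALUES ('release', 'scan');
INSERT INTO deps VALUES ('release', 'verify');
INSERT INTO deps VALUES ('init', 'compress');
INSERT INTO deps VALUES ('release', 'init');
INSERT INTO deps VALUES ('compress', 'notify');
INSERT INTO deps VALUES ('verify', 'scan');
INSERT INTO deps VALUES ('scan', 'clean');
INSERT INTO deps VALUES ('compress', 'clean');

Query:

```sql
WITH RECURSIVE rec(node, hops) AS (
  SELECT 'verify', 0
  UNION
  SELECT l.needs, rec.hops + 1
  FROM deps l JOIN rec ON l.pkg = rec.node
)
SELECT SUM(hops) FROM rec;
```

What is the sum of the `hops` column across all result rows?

Base: (verify, hops=0).
Iteration 1: edges from {verify} -> (scan, hops=1).
Iteration 2: edges from {scan} -> (clean, hops=2).
Iteration 3: no outgoing edges from {clean}; recursion stops.
SUM(hops) = 0 + 1 + 2 = 3.

3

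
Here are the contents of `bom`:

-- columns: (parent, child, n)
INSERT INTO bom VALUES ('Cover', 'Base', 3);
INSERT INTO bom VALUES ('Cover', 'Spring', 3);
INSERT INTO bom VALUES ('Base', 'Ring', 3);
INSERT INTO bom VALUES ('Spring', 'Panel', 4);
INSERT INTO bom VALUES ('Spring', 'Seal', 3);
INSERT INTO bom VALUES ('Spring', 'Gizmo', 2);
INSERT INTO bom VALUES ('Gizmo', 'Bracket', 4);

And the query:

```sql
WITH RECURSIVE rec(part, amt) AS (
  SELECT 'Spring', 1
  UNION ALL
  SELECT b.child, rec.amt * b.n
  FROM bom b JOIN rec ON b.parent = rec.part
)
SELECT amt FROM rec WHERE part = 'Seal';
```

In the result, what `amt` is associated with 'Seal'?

3

Base: (Spring, amt=1).
Iteration 1: components of {Spring} -> Gizmo = 1*2 = 2, Panel = 1*4 = 4, Seal = 1*3 = 3.
Iteration 2: components of {Gizmo,Panel,Seal} -> Bracket = 2*4 = 8.
Iteration 3: no further components; recursion stops.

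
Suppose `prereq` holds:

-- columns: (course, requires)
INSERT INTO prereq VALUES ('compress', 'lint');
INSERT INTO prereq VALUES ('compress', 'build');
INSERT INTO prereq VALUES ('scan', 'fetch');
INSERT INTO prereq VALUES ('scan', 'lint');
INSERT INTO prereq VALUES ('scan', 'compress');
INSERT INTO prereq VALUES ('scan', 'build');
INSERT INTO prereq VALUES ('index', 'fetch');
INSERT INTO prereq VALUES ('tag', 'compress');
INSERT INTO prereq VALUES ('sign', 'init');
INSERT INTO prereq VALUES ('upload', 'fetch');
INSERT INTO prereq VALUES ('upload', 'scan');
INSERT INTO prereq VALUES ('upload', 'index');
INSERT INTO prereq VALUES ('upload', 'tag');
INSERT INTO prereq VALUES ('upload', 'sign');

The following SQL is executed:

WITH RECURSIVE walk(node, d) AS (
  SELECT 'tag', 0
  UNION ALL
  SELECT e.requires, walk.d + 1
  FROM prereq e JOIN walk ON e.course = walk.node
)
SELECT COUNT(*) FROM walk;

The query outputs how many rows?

Base: (tag, d=0).
Iteration 1: edges from {tag} -> (compress, d=1).
Iteration 2: edges from {compress} -> (build, d=2), (lint, d=2).
Iteration 3: no outgoing edges from {build,lint}; recursion stops.
Total rows emitted: 4.

4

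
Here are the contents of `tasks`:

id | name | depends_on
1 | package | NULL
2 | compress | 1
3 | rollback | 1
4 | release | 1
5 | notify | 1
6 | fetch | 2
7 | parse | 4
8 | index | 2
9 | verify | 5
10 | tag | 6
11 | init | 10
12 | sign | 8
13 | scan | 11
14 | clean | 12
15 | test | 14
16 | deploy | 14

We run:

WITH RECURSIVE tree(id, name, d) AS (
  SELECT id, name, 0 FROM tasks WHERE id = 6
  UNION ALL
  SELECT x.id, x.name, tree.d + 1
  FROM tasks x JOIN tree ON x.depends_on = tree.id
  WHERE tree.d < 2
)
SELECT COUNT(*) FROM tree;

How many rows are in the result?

3

Base: id=6 (fetch) at d 0.
Iteration 1: rows with depends_on in {6} -> tag (id 10, d 1).
Iteration 2: rows with depends_on in {10} -> init (id 11, d 2).
Iteration 3: d < 2 fails for all current rows; recursion stops.
Total rows emitted: 3.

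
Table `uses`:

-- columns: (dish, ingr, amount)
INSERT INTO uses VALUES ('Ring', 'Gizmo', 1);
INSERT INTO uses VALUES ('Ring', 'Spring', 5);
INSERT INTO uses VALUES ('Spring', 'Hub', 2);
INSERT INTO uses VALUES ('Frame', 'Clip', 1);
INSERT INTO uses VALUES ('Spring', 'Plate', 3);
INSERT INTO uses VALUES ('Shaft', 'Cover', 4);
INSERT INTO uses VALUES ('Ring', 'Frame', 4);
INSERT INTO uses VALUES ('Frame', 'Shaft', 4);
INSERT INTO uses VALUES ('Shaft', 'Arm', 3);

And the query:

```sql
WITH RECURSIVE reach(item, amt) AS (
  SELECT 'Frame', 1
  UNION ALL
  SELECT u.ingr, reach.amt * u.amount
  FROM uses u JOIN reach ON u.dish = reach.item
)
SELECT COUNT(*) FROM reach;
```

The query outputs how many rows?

5

Base: (Frame, amt=1).
Iteration 1: components of {Frame} -> Clip = 1*1 = 1, Shaft = 1*4 = 4.
Iteration 2: components of {Clip,Shaft} -> Arm = 4*3 = 12, Cover = 4*4 = 16.
Iteration 3: no further components; recursion stops.
Total rows emitted: 5.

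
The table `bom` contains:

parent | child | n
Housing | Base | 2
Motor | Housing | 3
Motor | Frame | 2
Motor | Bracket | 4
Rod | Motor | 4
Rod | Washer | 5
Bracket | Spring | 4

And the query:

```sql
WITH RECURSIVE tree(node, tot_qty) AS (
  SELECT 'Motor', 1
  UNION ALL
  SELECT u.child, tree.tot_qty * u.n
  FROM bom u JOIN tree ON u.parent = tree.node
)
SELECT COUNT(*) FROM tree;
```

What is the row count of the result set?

Base: (Motor, tot_qty=1).
Iteration 1: components of {Motor} -> Bracket = 1*4 = 4, Frame = 1*2 = 2, Housing = 1*3 = 3.
Iteration 2: components of {Bracket,Frame,Housing} -> Base = 3*2 = 6, Spring = 4*4 = 16.
Iteration 3: no further components; recursion stops.
Total rows emitted: 6.

6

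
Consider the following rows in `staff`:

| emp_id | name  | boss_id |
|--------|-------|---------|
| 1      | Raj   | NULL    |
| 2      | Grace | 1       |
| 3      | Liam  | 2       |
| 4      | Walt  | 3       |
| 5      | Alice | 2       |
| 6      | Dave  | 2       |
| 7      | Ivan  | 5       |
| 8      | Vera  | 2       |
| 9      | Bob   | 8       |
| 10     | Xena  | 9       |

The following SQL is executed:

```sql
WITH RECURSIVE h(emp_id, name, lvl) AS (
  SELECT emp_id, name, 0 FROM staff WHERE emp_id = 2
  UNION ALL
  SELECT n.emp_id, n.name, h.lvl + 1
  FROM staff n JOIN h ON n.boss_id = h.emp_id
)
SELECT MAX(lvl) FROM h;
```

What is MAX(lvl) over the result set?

Base: emp_id=2 (Grace) at lvl 0.
Iteration 1: rows with boss_id in {2} -> Liam (id 3, lvl 1), Alice (id 5, lvl 1), Dave (id 6, lvl 1), Vera (id 8, lvl 1).
Iteration 2: rows with boss_id in {3,5,6,8} -> Walt (id 4, lvl 2), Ivan (id 7, lvl 2), Bob (id 9, lvl 2).
Iteration 3: rows with boss_id in {4,7,9} -> Xena (id 10, lvl 3).
Iteration 4: no rows with boss_id in {10}; recursion stops.
lvl values: 0, 1, 1, 1, 1, 2, 2, 2, 3; the maximum is 3.

3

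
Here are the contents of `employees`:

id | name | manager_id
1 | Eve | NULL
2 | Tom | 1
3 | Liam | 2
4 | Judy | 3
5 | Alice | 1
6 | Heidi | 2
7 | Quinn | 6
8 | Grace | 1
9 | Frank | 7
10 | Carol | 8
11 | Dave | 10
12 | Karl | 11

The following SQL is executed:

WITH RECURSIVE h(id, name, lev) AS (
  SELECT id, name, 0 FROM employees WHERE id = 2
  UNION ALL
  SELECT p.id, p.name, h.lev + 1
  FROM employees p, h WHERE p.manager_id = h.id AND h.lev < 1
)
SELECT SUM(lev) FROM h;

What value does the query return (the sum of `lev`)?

Base: id=2 (Tom) at lev 0.
Iteration 1: rows with manager_id in {2} -> Liam (id 3, lev 1), Heidi (id 6, lev 1).
Iteration 2: lev < 1 fails for all current rows; recursion stops.
SUM(lev) = 0 + 1 + 1 = 2.

2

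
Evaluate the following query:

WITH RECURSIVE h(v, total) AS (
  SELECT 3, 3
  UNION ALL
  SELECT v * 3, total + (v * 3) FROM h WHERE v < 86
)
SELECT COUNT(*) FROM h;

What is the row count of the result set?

5

Base: v=3, total=3.
Iteration 1: 3 < 86 holds -> v = 3 * 3 = 9, total = 3 + 9 = 12.
Iteration 2: 9 < 86 holds -> v = 9 * 3 = 27, total = 12 + 27 = 39.
Iteration 3: 27 < 86 holds -> v = 27 * 3 = 81, total = 39 + 81 = 120.
Iteration 4: 81 < 86 holds -> v = 81 * 3 = 243, total = 120 + 243 = 363.
Iteration 5: 243 < 86 fails; recursion stops.
Total rows emitted: 5.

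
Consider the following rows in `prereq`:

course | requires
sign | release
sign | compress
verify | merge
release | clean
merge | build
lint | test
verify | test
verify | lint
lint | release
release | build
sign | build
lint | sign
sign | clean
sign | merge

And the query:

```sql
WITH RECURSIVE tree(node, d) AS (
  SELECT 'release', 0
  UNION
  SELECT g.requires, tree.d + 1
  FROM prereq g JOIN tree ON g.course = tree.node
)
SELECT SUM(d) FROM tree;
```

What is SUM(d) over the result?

2

Base: (release, d=0).
Iteration 1: edges from {release} -> (build, d=1), (clean, d=1).
Iteration 2: no outgoing edges from {build,clean}; recursion stops.
SUM(d) = 0 + 1 + 1 = 2.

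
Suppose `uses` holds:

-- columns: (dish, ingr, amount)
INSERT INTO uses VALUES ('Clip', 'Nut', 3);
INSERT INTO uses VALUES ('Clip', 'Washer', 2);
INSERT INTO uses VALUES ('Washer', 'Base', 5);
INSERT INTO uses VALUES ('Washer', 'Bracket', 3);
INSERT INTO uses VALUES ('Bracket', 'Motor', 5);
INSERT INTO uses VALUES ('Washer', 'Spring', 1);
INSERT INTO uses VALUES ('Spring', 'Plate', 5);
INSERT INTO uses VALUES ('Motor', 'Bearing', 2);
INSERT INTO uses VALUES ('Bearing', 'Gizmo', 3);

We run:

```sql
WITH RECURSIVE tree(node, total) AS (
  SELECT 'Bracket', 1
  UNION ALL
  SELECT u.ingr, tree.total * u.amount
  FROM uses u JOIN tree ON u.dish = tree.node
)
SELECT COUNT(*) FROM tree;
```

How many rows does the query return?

4

Base: (Bracket, total=1).
Iteration 1: components of {Bracket} -> Motor = 1*5 = 5.
Iteration 2: components of {Motor} -> Bearing = 5*2 = 10.
Iteration 3: components of {Bearing} -> Gizmo = 10*3 = 30.
Iteration 4: no further components; recursion stops.
Total rows emitted: 4.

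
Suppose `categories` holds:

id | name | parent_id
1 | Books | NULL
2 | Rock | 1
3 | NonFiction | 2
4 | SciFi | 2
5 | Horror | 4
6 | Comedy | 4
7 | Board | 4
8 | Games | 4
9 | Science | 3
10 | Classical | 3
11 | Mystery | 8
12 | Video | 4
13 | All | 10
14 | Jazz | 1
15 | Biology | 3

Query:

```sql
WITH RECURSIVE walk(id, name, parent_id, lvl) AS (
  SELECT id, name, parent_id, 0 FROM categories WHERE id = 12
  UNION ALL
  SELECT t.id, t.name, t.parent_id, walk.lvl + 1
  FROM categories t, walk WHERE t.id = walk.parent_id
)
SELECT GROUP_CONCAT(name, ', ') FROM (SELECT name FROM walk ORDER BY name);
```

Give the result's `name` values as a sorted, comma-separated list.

Books, Rock, SciFi, Video

Base: id=12 (Video), parent_id=4, lvl 0.
Iteration 1: join on id=4 -> SciFi (id 4, parent_id=2, lvl 1).
Iteration 2: join on id=2 -> Rock (id 2, parent_id=1, lvl 2).
Iteration 3: join on id=1 -> Books (id 1, parent_id=NULL, lvl 3).
Iteration 4: parent_id is NULL; no match; recursion stops.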